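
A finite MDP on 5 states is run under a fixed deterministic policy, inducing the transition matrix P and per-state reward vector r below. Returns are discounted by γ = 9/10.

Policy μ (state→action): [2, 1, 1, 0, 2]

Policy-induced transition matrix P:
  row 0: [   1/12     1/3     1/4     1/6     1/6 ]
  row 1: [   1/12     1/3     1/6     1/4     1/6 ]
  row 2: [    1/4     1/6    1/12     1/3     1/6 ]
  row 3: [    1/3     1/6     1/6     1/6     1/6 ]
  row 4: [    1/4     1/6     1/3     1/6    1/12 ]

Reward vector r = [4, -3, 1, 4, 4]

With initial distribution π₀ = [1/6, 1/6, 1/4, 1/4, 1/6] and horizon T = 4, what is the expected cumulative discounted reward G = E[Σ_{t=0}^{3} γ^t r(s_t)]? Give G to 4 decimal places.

G = 6.4607

t=0: π = [0.1667, 0.1667, 0.2500, 0.2500, 0.1667], E[r] = 2.0833, γ^t·E[r] = 2.083333, running G = 2.083333
t=1: π = [0.2153, 0.2222, 0.1875, 0.2222, 0.1528], E[r] = 1.8819, γ^t·E[r] = 1.693750, running G = 3.777083
t=2: π = [0.1956, 0.2396, 0.1944, 0.2164, 0.1539], E[r] = 1.7396, γ^t·E[r] = 1.409063, running G = 5.186146
t=3: π = [0.1955, 0.2392, 0.1924, 0.2190, 0.1538], E[r] = 1.7484, γ^t·E[r] = 1.274555, running G = 6.460701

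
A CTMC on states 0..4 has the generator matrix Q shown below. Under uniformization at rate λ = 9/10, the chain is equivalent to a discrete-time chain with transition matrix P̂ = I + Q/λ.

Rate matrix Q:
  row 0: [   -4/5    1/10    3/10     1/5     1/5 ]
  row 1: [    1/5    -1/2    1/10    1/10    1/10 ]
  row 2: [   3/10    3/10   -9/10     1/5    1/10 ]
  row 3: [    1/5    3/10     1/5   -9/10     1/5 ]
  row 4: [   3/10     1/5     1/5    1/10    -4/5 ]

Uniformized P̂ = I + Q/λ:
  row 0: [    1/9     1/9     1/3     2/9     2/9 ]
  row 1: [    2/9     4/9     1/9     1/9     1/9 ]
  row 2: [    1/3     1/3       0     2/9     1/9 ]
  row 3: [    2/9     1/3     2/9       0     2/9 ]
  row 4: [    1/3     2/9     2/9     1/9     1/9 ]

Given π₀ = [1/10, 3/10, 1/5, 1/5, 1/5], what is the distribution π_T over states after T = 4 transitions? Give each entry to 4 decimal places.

t=0: π = [0.1000, 0.3000, 0.2000, 0.2000, 0.2000]
t=1: π = [0.2556, 0.3222, 0.1556, 0.1222, 0.1444]
t=2: π = [0.2272, 0.2963, 0.1802, 0.1432, 0.1531]
t=3: π = [0.2340, 0.2988, 0.1745, 0.1405, 0.1523]
t=4: π = [0.2325, 0.2976, 0.1763, 0.1409, 0.1527]

π = [0.2325, 0.2976, 0.1763, 0.1409, 0.1527]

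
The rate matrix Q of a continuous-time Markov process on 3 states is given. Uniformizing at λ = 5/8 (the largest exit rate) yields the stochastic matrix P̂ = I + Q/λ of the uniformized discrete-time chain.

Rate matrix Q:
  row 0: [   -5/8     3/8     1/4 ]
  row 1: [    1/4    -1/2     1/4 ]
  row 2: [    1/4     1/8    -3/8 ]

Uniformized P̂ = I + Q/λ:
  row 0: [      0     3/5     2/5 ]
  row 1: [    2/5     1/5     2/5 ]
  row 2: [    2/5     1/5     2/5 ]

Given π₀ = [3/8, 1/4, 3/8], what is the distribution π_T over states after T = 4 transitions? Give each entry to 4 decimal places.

t=0: π = [0.3750, 0.2500, 0.3750]
t=1: π = [0.2500, 0.3500, 0.4000]
t=2: π = [0.3000, 0.3000, 0.4000]
t=3: π = [0.2800, 0.3200, 0.4000]
t=4: π = [0.2880, 0.3120, 0.4000]

π = [0.2880, 0.3120, 0.4000]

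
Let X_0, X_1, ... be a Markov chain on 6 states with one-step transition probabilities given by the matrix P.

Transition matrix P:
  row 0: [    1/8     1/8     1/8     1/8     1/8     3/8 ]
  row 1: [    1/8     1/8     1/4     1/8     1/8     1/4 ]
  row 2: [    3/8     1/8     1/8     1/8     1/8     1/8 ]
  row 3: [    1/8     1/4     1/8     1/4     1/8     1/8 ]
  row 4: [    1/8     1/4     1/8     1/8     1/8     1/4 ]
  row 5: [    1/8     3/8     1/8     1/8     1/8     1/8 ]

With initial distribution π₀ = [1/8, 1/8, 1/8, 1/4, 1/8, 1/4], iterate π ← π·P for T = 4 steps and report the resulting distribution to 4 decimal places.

π = [0.1627, 0.2101, 0.1514, 0.1429, 0.1250, 0.2079]

t=0: π = [0.1250, 0.1250, 0.1250, 0.2500, 0.1250, 0.2500]
t=1: π = [0.1563, 0.2344, 0.1406, 0.1563, 0.1250, 0.1875]
t=2: π = [0.1602, 0.2070, 0.1543, 0.1445, 0.1250, 0.2090]
t=3: π = [0.1636, 0.2109, 0.1509, 0.1431, 0.1250, 0.2065]
t=4: π = [0.1627, 0.2101, 0.1514, 0.1429, 0.1250, 0.2079]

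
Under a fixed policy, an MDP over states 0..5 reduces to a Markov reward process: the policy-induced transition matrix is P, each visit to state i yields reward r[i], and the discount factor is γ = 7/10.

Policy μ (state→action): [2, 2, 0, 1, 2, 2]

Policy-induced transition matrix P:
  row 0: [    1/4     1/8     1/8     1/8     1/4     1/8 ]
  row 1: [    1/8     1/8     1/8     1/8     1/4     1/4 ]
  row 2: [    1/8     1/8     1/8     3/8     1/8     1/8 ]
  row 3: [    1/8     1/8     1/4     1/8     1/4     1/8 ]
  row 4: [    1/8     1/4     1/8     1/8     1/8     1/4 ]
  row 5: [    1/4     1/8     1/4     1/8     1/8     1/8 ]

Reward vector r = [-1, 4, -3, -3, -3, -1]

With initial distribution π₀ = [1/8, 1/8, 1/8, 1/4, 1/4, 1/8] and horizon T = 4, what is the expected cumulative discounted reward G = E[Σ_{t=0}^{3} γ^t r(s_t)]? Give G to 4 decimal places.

G = -3.5787

t=0: π = [0.1250, 0.1250, 0.1250, 0.2500, 0.2500, 0.1250], E[r] = -1.6250, γ^t·E[r] = -1.625000, running G = -1.625000
t=1: π = [0.1563, 0.1563, 0.1719, 0.1563, 0.1875, 0.1719], E[r] = -1.2500, γ^t·E[r] = -0.875000, running G = -2.500000
t=2: π = [0.1660, 0.1484, 0.1660, 0.1680, 0.1836, 0.1680], E[r] = -1.2930, γ^t·E[r] = -0.633555, running G = -3.133555
t=3: π = [0.1667, 0.1479, 0.1670, 0.1665, 0.1853, 0.1665], E[r] = -1.2979, γ^t·E[r] = -0.445163, running G = -3.578718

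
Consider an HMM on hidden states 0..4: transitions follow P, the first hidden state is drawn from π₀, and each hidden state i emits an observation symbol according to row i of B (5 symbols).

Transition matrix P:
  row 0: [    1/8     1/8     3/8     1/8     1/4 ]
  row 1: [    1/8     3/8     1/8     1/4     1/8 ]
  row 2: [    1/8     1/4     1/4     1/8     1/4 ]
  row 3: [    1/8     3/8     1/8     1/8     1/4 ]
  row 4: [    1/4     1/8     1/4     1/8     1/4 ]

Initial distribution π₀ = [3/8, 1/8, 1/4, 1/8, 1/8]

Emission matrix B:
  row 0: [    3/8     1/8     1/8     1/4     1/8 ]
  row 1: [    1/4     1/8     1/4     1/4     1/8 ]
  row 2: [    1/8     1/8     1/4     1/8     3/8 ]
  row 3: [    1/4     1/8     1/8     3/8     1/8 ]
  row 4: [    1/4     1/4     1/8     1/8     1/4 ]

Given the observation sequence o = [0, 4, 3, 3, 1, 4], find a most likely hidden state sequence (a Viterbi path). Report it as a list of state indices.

t=0: δ = [1.406e-01, 3.125e-02, 3.125e-02, 3.125e-02, 3.125e-02]  (obs o_0=0)
t=1: δ = [2.197e-03, 2.197e-03, 1.978e-02, 2.197e-03, 8.789e-03]  ψ = [0, 0, 0, 0, 0]  (obs o_1=4)
t=2: δ = [6.180e-04, 1.236e-03, 6.180e-04, 9.270e-04, 6.180e-04]  ψ = [2, 2, 2, 2, 2]  (obs o_2=3)
t=3: δ = [3.862e-05, 1.159e-04, 2.897e-05, 1.159e-04, 2.897e-05]  ψ = [1, 1, 0, 1, 3]  (obs o_3=3)
t=4: δ = [1.810e-06, 5.431e-06, 1.810e-06, 3.621e-06, 7.242e-06]  ψ = [1, 1, 0, 1, 3]  (obs o_4=1)
t=5: δ = [2.263e-07, 2.546e-07, 6.789e-07, 1.697e-07, 4.526e-07]  ψ = [4, 1, 4, 1, 4]  (obs o_5=4)
backtrack: best end state = 2; path = [0, 2, 1, 3, 4, 2]

path = [0, 2, 1, 3, 4, 2]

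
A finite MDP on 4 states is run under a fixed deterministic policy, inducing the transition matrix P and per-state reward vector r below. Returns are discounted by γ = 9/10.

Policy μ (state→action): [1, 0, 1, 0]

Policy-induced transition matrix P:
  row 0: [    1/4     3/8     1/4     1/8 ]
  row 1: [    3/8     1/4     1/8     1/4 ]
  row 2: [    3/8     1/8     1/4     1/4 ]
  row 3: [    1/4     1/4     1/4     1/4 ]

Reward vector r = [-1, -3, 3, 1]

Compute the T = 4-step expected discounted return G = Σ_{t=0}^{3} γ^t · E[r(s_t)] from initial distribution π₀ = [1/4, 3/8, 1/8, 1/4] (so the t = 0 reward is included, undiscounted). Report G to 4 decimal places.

t=0: π = [0.2500, 0.3750, 0.1250, 0.2500], E[r] = -0.7500, γ^t·E[r] = -0.750000, running G = -0.750000
t=1: π = [0.3125, 0.2656, 0.2031, 0.2188], E[r] = -0.2813, γ^t·E[r] = -0.253125, running G = -1.003125
t=2: π = [0.3086, 0.2637, 0.2168, 0.2109], E[r] = -0.2383, γ^t·E[r] = -0.193008, running G = -1.196133
t=3: π = [0.3101, 0.2615, 0.2170, 0.2114], E[r] = -0.2319, γ^t·E[r] = -0.169080, running G = -1.365212

G = -1.3652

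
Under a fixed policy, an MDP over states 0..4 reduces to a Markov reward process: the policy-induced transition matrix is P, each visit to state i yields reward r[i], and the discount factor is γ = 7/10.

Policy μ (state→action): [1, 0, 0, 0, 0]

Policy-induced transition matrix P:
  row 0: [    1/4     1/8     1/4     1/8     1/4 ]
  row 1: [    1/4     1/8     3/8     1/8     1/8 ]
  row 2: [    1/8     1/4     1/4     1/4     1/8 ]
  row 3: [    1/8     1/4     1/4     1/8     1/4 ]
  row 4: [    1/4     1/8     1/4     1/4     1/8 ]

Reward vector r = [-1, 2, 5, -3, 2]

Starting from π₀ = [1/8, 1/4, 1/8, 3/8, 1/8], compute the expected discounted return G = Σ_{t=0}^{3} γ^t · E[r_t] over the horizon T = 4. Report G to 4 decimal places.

t=0: π = [0.1250, 0.2500, 0.1250, 0.3750, 0.1250], E[r] = 0.1250, γ^t·E[r] = 0.125000, running G = 0.125000
t=1: π = [0.1875, 0.1875, 0.2813, 0.1563, 0.1875], E[r] = 1.5000, γ^t·E[r] = 1.050000, running G = 1.175000
t=2: π = [0.1953, 0.1797, 0.2734, 0.1836, 0.1680], E[r] = 1.3164, γ^t·E[r] = 0.645039, running G = 1.820039
t=3: π = [0.1929, 0.1821, 0.2725, 0.1802, 0.1724], E[r] = 1.3379, γ^t·E[r] = 0.458896, running G = 2.278936

G = 2.2789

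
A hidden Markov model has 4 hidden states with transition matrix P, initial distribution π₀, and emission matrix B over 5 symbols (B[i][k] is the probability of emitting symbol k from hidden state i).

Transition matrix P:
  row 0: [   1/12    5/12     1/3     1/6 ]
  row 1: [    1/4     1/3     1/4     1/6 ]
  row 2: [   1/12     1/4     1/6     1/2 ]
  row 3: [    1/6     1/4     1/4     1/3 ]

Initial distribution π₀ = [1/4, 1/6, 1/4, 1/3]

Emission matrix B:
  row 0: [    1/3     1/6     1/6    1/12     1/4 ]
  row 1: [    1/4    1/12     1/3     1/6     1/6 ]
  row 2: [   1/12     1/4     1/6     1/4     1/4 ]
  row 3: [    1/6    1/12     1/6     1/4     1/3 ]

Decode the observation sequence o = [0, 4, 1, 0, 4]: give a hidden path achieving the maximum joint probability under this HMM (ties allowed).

path = [3, 3, 2, 3, 3]

t=0: δ = [8.333e-02, 4.167e-02, 2.083e-02, 5.556e-02]  (obs o_0=0)
t=1: δ = [2.604e-03, 5.787e-03, 6.944e-03, 6.173e-03]  ψ = [1, 0, 0, 3]  (obs o_1=4)
t=2: δ = [2.411e-04, 1.608e-04, 3.858e-04, 2.894e-04]  ψ = [1, 1, 3, 2]  (obs o_2=1)
t=3: δ = [1.608e-05, 2.512e-05, 6.698e-06, 3.215e-05]  ψ = [3, 0, 0, 2]  (obs o_3=0)
t=4: δ = [1.570e-06, 1.395e-06, 2.009e-06, 3.572e-06]  ψ = [1, 1, 3, 3]  (obs o_4=4)
backtrack: best end state = 3; path = [3, 3, 2, 3, 3]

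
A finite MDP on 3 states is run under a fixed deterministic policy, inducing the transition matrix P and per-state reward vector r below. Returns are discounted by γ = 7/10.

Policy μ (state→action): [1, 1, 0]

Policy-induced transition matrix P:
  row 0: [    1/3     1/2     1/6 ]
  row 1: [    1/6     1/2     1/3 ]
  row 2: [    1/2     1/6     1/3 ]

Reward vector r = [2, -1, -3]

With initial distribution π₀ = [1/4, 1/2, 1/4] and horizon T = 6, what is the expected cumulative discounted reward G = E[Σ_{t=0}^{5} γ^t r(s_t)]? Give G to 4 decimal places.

G = -2.0236

t=0: π = [0.2500, 0.5000, 0.2500], E[r] = -0.7500, γ^t·E[r] = -0.750000, running G = -0.750000
t=1: π = [0.2917, 0.4167, 0.2917], E[r] = -0.7083, γ^t·E[r] = -0.495833, running G = -1.245833
t=2: π = [0.3125, 0.4028, 0.2847], E[r] = -0.6319, γ^t·E[r] = -0.309653, running G = -1.555486
t=3: π = [0.3137, 0.4051, 0.2813], E[r] = -0.6215, γ^t·E[r] = -0.213184, running G = -1.768670
t=4: π = [0.3127, 0.4063, 0.2811], E[r] = -0.6240, γ^t·E[r] = -0.149831, running G = -1.918501
t=5: π = [0.3125, 0.4063, 0.2812], E[r] = -0.6250, γ^t·E[r] = -0.105049, running G = -2.023550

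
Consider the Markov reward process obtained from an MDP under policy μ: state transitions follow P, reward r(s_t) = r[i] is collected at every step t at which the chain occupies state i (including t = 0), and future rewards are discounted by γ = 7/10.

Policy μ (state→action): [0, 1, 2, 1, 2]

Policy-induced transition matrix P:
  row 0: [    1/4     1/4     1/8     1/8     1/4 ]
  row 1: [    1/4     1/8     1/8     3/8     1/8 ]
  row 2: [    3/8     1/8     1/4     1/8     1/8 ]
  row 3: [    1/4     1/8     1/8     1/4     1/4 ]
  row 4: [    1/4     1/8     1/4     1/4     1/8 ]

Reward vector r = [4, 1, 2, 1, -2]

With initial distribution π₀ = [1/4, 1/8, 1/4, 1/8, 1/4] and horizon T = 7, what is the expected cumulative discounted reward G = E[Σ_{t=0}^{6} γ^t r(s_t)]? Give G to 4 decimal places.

G = 4.2523

t=0: π = [0.2500, 0.1250, 0.2500, 0.1250, 0.2500], E[r] = 1.2500, γ^t·E[r] = 1.250000, running G = 1.250000
t=1: π = [0.2813, 0.1563, 0.1875, 0.2031, 0.1719], E[r] = 1.5156, γ^t·E[r] = 1.060938, running G = 2.310938
t=2: π = [0.2734, 0.1602, 0.1699, 0.2109, 0.1855], E[r] = 1.4336, γ^t·E[r] = 0.702461, running G = 3.013398
t=3: π = [0.2712, 0.1592, 0.1694, 0.2146, 0.1855], E[r] = 1.4265, γ^t·E[r] = 0.489294, running G = 3.502693
t=4: π = [0.2712, 0.1589, 0.1694, 0.2148, 0.1857], E[r] = 1.4257, γ^t·E[r] = 0.342315, running G = 3.845008
t=5: π = [0.2712, 0.1589, 0.1694, 0.2148, 0.1857], E[r] = 1.4257, γ^t·E[r] = 0.239610, running G = 4.084618
t=6: π = [0.2712, 0.1589, 0.1694, 0.2148, 0.1857], E[r] = 1.4257, γ^t·E[r] = 0.167729, running G = 4.252347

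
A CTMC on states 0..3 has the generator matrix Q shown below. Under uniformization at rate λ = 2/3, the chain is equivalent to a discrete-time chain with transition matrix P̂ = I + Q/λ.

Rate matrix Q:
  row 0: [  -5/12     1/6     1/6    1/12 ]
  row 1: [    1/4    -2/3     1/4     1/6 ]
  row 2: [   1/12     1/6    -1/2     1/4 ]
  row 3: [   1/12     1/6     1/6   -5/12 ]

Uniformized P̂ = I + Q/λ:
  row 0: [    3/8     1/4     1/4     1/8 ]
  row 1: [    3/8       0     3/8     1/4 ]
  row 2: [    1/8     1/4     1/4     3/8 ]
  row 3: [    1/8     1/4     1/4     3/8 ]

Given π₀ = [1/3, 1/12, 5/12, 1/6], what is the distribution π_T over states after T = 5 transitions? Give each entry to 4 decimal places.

t=0: π = [0.3333, 0.0833, 0.4167, 0.1667]
t=1: π = [0.2292, 0.2292, 0.2604, 0.2813]
t=2: π = [0.2396, 0.1927, 0.2786, 0.2891]
t=3: π = [0.2331, 0.2018, 0.2741, 0.2910]
t=4: π = [0.2337, 0.1995, 0.2752, 0.2915]
t=5: π = [0.2333, 0.2001, 0.2749, 0.2916]

π = [0.2333, 0.2001, 0.2749, 0.2916]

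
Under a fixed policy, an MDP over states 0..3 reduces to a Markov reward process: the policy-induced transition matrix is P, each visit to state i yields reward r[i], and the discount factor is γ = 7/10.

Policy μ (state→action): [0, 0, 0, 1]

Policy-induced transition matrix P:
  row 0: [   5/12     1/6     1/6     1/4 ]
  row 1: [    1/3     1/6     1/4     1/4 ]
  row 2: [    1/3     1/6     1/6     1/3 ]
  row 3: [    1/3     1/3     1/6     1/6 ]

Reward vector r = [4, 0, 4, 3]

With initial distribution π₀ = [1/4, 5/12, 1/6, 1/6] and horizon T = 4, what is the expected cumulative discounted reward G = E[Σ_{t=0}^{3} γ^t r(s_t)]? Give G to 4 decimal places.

G = 6.6815

t=0: π = [0.2500, 0.4167, 0.1667, 0.1667], E[r] = 2.1667, γ^t·E[r] = 2.166667, running G = 2.166667
t=1: π = [0.3542, 0.1944, 0.2014, 0.2500], E[r] = 2.9722, γ^t·E[r] = 2.080556, running G = 4.247222
t=2: π = [0.3628, 0.2083, 0.1829, 0.2459], E[r] = 2.9207, γ^t·E[r] = 1.431152, running G = 5.678374
t=3: π = [0.3636, 0.2077, 0.1840, 0.2447], E[r] = 2.9246, γ^t·E[r] = 1.003146, running G = 6.681520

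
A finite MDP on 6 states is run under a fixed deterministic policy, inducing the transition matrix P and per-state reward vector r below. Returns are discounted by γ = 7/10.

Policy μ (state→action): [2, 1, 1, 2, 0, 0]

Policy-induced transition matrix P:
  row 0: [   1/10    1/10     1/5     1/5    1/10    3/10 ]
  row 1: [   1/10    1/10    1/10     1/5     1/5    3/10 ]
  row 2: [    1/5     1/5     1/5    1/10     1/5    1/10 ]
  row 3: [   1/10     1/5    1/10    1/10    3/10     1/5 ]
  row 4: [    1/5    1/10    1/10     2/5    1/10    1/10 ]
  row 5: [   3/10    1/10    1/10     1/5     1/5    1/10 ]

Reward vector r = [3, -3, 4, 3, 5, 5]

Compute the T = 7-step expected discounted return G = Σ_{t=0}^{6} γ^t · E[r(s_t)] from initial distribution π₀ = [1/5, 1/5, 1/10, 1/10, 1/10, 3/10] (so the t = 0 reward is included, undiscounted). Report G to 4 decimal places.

G = 9.0643

t=0: π = [0.2000, 0.2000, 0.1000, 0.1000, 0.1000, 0.3000], E[r] = 2.7000, γ^t·E[r] = 2.700000, running G = 2.700000
t=1: π = [0.1800, 0.1200, 0.1300, 0.2000, 0.1800, 0.1900], E[r] = 3.1500, γ^t·E[r] = 2.205000, running G = 4.905000
t=2: π = [0.1690, 0.1330, 0.1310, 0.2030, 0.1840, 0.1800], E[r] = 3.0610, γ^t·E[r] = 1.499890, running G = 6.404890
t=3: π = [0.1675, 0.1334, 0.1300, 0.2034, 0.1850, 0.1807], E[r] = 3.0610, γ^t·E[r] = 1.049923, running G = 7.454813
t=4: π = [0.1676, 0.1333, 0.1298, 0.2037, 0.1851, 0.1805], E[r] = 3.0609, γ^t·E[r] = 0.734929, running G = 8.189742
t=5: π = [0.1676, 0.1333, 0.1297, 0.2037, 0.1851, 0.1806], E[r] = 3.0610, γ^t·E[r] = 0.514463, running G = 8.704205
t=6: π = [0.1676, 0.1333, 0.1297, 0.2037, 0.1851, 0.1806], E[r] = 3.0610, γ^t·E[r] = 0.360122, running G = 9.064327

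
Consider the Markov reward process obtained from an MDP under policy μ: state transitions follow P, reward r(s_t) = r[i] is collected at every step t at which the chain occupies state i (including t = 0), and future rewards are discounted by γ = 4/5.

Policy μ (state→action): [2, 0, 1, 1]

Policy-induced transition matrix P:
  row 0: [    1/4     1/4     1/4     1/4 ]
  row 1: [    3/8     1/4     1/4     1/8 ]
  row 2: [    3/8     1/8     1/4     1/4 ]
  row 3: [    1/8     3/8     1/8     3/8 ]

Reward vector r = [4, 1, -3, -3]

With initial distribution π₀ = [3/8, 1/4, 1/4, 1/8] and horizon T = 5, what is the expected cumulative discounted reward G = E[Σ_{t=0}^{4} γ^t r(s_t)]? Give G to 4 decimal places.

G = 0.5708

t=0: π = [0.3750, 0.2500, 0.2500, 0.1250], E[r] = 0.6250, γ^t·E[r] = 0.625000, running G = 0.625000
t=1: π = [0.2969, 0.2344, 0.2344, 0.2344], E[r] = 0.0156, γ^t·E[r] = 0.012500, running G = 0.637500
t=2: π = [0.2793, 0.2500, 0.2207, 0.2500], E[r] = -0.0449, γ^t·E[r] = -0.028750, running G = 0.608750
t=3: π = [0.2776, 0.2537, 0.2188, 0.2500], E[r] = -0.0422, γ^t·E[r] = -0.021625, running G = 0.587125
t=4: π = [0.2778, 0.2539, 0.2188, 0.2495], E[r] = -0.0398, γ^t·E[r] = -0.016288, running G = 0.570838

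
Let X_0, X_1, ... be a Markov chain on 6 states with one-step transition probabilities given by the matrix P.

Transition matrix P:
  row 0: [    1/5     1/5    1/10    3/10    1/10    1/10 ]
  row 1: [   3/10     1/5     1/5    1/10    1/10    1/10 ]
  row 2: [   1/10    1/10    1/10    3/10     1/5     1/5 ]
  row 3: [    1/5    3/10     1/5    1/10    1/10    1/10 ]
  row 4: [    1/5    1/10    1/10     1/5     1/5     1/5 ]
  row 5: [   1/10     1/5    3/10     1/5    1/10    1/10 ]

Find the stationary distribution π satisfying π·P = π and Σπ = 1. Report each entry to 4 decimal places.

π = [0.1896, 0.1903, 0.1646, 0.1967, 0.1294, 0.1294]

Balance equations π_j = Σ_i π_i·P[i][j]:
  π_0 = 1/5·π_0 + 3/10·π_1 + 1/10·π_2 + 1/5·π_3 + 1/5·π_4 + 1/10·π_5
  π_1 = 1/5·π_0 + 1/5·π_1 + 1/10·π_2 + 3/10·π_3 + 1/10·π_4 + 1/5·π_5
  π_2 = 1/10·π_0 + 1/5·π_1 + 1/10·π_2 + 1/5·π_3 + 1/10·π_4 + 3/10·π_5
  π_3 = 3/10·π_0 + 1/10·π_1 + 3/10·π_2 + 1/10·π_3 + 1/5·π_4 + 1/5·π_5
  π_4 = 1/10·π_0 + 1/10·π_1 + 1/5·π_2 + 1/10·π_3 + 1/5·π_4 + 1/10·π_5
  normalize: π_0 + π_1 + π_2 + π_3 + π_4 + π_5 = 1
Solving the linear system gives exactly π = [2059/10858, 1033/5429, 1787/10858, 12/61, 1405/10858, 1405/10858].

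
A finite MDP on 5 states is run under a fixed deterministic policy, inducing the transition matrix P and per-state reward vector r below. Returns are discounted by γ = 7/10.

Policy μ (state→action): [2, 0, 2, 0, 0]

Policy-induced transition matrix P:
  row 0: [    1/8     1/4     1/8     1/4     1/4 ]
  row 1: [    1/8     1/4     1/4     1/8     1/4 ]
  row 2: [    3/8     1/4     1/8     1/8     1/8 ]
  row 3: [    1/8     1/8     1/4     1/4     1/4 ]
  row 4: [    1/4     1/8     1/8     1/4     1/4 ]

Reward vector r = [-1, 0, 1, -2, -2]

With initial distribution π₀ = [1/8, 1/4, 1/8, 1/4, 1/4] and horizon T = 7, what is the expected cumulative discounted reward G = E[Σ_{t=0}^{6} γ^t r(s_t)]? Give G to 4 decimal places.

t=0: π = [0.1250, 0.2500, 0.1250, 0.2500, 0.2500], E[r] = -1.0000, γ^t·E[r] = -1.000000, running G = -1.000000
t=1: π = [0.1875, 0.1875, 0.1875, 0.2031, 0.2344], E[r] = -0.8750, γ^t·E[r] = -0.612500, running G = -1.612500
t=2: π = [0.2012, 0.1953, 0.1738, 0.2031, 0.2266], E[r] = -0.8867, γ^t·E[r] = -0.434492, running G = -2.046992
t=3: π = [0.1968, 0.1963, 0.1748, 0.2039, 0.2283], E[r] = -0.8862, γ^t·E[r] = -0.303977, running G = -2.350969
t=4: π = [0.1972, 0.1960, 0.1750, 0.2036, 0.2281], E[r] = -0.8857, γ^t·E[r] = -0.212667, running G = -2.563636
t=5: π = [0.1973, 0.1960, 0.1749, 0.2036, 0.2281], E[r] = -0.8858, γ^t·E[r] = -0.148880, running G = -2.712515
t=6: π = [0.1973, 0.1960, 0.1750, 0.2036, 0.2281], E[r] = -0.8858, γ^t·E[r] = -0.104215, running G = -2.816731

G = -2.8167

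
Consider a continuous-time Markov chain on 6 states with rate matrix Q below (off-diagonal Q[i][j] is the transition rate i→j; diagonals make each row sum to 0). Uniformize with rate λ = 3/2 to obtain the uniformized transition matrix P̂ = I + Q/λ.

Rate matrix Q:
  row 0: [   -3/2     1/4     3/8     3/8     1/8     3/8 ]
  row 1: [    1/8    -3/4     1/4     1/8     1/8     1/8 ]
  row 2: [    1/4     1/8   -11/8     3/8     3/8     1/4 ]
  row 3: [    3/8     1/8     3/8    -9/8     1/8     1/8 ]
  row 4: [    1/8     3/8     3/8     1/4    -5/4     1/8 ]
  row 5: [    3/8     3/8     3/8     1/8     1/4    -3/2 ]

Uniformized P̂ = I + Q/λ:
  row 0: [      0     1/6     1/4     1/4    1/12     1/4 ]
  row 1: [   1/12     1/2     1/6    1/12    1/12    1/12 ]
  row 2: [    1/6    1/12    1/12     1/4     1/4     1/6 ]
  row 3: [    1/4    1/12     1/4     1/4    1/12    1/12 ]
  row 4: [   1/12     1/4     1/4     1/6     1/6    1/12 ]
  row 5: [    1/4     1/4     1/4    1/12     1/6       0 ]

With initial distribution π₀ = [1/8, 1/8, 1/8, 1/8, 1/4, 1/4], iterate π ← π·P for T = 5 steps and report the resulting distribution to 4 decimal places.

π = [0.1375, 0.2339, 0.1976, 0.1807, 0.1371, 0.1131]

t=0: π = [0.1250, 0.1250, 0.1250, 0.1250, 0.2500, 0.2500]
t=1: π = [0.1458, 0.2292, 0.2188, 0.1667, 0.1458, 0.0938]
t=2: π = [0.1328, 0.2309, 0.1944, 0.1840, 0.1398, 0.1181]
t=3: π = [0.1388, 0.2336, 0.1984, 0.1802, 0.1372, 0.1118]
t=4: π = [0.1370, 0.2337, 0.1975, 0.1810, 0.1371, 0.1137]
t=5: π = [0.1375, 0.2339, 0.1976, 0.1807, 0.1371, 0.1131]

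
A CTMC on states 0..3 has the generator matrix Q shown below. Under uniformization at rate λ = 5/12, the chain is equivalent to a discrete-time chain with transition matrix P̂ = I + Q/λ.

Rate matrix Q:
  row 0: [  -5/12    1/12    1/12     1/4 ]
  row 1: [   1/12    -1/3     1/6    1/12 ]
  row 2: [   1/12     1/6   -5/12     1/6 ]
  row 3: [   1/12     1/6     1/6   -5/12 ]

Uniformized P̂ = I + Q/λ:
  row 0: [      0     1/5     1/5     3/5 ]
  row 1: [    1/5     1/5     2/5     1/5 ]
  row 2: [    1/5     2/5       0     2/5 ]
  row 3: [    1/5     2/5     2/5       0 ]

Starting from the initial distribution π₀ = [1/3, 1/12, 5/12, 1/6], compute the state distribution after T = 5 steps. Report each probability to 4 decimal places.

π = [0.1666, 0.3054, 0.2587, 0.2694]

t=0: π = [0.3333, 0.0833, 0.4167, 0.1667]
t=1: π = [0.1333, 0.3167, 0.1667, 0.3833]
t=2: π = [0.1733, 0.3100, 0.3067, 0.2100]
t=3: π = [0.1653, 0.3033, 0.2427, 0.2887]
t=4: π = [0.1669, 0.3063, 0.2699, 0.2569]
t=5: π = [0.1666, 0.3054, 0.2587, 0.2694]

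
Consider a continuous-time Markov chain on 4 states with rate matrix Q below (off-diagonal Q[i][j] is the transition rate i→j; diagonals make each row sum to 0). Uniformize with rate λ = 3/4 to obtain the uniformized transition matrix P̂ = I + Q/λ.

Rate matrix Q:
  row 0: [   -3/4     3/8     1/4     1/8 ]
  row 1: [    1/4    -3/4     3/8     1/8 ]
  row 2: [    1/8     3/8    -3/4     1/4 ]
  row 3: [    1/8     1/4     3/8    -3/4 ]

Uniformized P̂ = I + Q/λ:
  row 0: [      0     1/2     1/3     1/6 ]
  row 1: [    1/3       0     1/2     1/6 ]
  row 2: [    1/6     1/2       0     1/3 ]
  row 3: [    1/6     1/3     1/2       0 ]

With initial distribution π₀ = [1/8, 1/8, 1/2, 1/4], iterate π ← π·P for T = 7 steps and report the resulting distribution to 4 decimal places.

π = [0.1864, 0.3152, 0.3098, 0.1886]

t=0: π = [0.1250, 0.1250, 0.5000, 0.2500]
t=1: π = [0.1667, 0.3958, 0.2292, 0.2083]
t=2: π = [0.2049, 0.2674, 0.3576, 0.1701]
t=3: π = [0.1771, 0.3380, 0.2870, 0.1979]
t=4: π = [0.1935, 0.2980, 0.3270, 0.1815]
t=5: π = [0.1841, 0.3207, 0.3043, 0.1909]
t=6: π = [0.1894, 0.3078, 0.3172, 0.1856]
t=7: π = [0.1864, 0.3152, 0.3098, 0.1886]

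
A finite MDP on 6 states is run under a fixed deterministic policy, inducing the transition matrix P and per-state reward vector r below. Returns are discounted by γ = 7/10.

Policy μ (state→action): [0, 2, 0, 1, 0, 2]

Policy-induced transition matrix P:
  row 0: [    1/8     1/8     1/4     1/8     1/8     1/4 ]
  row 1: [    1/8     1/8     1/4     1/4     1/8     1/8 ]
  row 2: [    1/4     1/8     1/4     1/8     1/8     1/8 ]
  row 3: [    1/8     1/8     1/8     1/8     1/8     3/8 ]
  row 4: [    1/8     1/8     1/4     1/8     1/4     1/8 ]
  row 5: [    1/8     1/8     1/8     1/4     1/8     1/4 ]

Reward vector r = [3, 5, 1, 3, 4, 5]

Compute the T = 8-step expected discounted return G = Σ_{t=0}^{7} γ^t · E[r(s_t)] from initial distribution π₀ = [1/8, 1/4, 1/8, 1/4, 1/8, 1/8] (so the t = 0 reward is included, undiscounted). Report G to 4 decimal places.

G = 10.9398

t=0: π = [0.1250, 0.2500, 0.1250, 0.2500, 0.1250, 0.1250], E[r] = 3.6250, γ^t·E[r] = 3.625000, running G = 3.625000
t=1: π = [0.1406, 0.1250, 0.2031, 0.1719, 0.1406, 0.2188], E[r] = 3.4219, γ^t·E[r] = 2.395313, running G = 6.020313
t=2: π = [0.1504, 0.1250, 0.2012, 0.1680, 0.1426, 0.2129], E[r] = 3.4160, γ^t·E[r] = 1.673848, running G = 7.694160
t=3: π = [0.1501, 0.1250, 0.2024, 0.1672, 0.1428, 0.2124], E[r] = 3.4128, γ^t·E[r] = 1.170605, running G = 8.864765
t=4: π = [0.1503, 0.1250, 0.2025, 0.1672, 0.1429, 0.2121], E[r] = 3.4120, γ^t·E[r] = 0.819225, running G = 9.683990
t=5: π = [0.1503, 0.1250, 0.2026, 0.1671, 0.1429, 0.2121], E[r] = 3.4119, γ^t·E[r] = 0.573434, running G = 10.257424
t=6: π = [0.1503, 0.1250, 0.2026, 0.1671, 0.1429, 0.2121], E[r] = 3.4118, γ^t·E[r] = 0.401400, running G = 10.658824
t=7: π = [0.1503, 0.1250, 0.2026, 0.1671, 0.1429, 0.2121], E[r] = 3.4118, γ^t·E[r] = 0.280979, running G = 10.939803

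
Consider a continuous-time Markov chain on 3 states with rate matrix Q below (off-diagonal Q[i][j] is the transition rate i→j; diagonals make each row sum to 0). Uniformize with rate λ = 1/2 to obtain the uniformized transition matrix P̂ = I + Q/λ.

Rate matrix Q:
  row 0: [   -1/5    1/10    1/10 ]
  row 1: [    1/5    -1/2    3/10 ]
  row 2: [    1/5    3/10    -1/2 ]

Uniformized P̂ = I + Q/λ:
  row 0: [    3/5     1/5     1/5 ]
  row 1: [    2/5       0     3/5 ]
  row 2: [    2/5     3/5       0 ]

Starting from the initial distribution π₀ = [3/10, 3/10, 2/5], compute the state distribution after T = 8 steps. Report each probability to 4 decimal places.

t=0: π = [0.3000, 0.3000, 0.4000]
t=1: π = [0.4600, 0.3000, 0.2400]
t=2: π = [0.4920, 0.2360, 0.2720]
t=3: π = [0.4984, 0.2616, 0.2400]
t=4: π = [0.4997, 0.2437, 0.2566]
t=5: π = [0.4999, 0.2539, 0.2461]
t=6: π = [0.5000, 0.2477, 0.2523]
t=7: π = [0.5000, 0.2514, 0.2486]
t=8: π = [0.5000, 0.2492, 0.2508]

π = [0.5000, 0.2492, 0.2508]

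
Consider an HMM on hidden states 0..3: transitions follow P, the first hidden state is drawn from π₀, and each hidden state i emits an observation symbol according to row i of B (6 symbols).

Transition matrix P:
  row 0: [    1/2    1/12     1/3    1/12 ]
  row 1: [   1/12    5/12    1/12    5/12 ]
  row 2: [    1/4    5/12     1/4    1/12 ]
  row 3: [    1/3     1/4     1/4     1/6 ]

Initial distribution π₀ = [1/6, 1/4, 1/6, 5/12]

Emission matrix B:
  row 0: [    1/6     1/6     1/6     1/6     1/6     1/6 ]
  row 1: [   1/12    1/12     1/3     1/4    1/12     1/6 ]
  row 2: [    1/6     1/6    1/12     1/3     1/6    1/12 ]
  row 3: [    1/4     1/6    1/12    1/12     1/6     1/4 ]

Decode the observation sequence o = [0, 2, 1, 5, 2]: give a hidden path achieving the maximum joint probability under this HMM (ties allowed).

t=0: δ = [2.778e-02, 2.083e-02, 2.778e-02, 1.042e-01]  (obs o_0=0)
t=1: δ = [5.787e-03, 8.681e-03, 2.170e-03, 1.447e-03]  ψ = [3, 3, 3, 3]  (obs o_1=2)
t=2: δ = [4.823e-04, 3.014e-04, 3.215e-04, 6.028e-04]  ψ = [0, 1, 0, 1]  (obs o_2=1)
t=3: δ = [4.019e-05, 2.512e-05, 1.340e-05, 3.140e-05]  ψ = [0, 3, 0, 1]  (obs o_3=5)
t=4: δ = [3.349e-06, 3.489e-06, 1.116e-06, 8.721e-07]  ψ = [0, 1, 0, 1]  (obs o_4=2)
backtrack: best end state = 1; path = [3, 1, 3, 1, 1]

path = [3, 1, 3, 1, 1]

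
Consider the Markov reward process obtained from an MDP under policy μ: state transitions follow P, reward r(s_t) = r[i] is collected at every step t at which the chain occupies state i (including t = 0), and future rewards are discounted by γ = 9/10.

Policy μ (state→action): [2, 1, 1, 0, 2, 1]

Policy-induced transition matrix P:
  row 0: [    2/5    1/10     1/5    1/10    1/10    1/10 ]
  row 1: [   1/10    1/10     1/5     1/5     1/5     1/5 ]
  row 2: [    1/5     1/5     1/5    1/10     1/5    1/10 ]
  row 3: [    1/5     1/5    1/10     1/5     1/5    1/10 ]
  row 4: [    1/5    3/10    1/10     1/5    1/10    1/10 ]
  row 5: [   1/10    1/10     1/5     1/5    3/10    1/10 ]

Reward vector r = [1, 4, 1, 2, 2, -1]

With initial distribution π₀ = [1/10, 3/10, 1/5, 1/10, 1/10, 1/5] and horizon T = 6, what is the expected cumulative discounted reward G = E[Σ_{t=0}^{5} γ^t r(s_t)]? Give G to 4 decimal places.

G = 7.5993

t=0: π = [0.1000, 0.3000, 0.2000, 0.1000, 0.1000, 0.2000], E[r] = 1.7000, γ^t·E[r] = 1.700000, running G = 1.700000
t=1: π = [0.1700, 0.1500, 0.1800, 0.1700, 0.2000, 0.1300], E[r] = 1.5600, γ^t·E[r] = 1.404000, running G = 3.104000
t=2: π = [0.2060, 0.1750, 0.1630, 0.1650, 0.1760, 0.1150], E[r] = 1.6360, γ^t·E[r] = 1.325160, running G = 4.429160
t=3: π = [0.2122, 0.1680, 0.1659, 0.1631, 0.1733, 0.1175], E[r] = 1.6054, γ^t·E[r] = 1.170337, running G = 5.599497
t=4: π = [0.2139, 0.1676, 0.1664, 0.1622, 0.1732, 0.1168], E[r] = 1.6045, γ^t·E[r] = 1.052693, running G = 6.652189
t=5: π = [0.2143, 0.1675, 0.1665, 0.1620, 0.1730, 0.1168], E[r] = 1.6039, γ^t·E[r] = 0.947098, running G = 7.599287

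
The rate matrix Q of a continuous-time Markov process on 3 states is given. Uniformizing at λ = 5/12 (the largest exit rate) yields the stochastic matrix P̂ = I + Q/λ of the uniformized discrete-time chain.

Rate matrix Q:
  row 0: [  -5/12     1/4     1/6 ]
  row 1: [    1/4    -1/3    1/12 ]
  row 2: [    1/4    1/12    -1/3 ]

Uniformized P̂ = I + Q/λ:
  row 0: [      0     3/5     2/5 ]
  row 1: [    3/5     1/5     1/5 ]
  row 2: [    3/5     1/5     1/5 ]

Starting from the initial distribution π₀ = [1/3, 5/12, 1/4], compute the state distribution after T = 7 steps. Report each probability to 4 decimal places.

t=0: π = [0.3333, 0.4167, 0.2500]
t=1: π = [0.4000, 0.3333, 0.2667]
t=2: π = [0.3600, 0.3600, 0.2800]
t=3: π = [0.3840, 0.3440, 0.2720]
t=4: π = [0.3696, 0.3536, 0.2768]
t=5: π = [0.3782, 0.3478, 0.2739]
t=6: π = [0.3731, 0.3513, 0.2756]
t=7: π = [0.3762, 0.3492, 0.2746]

π = [0.3762, 0.3492, 0.2746]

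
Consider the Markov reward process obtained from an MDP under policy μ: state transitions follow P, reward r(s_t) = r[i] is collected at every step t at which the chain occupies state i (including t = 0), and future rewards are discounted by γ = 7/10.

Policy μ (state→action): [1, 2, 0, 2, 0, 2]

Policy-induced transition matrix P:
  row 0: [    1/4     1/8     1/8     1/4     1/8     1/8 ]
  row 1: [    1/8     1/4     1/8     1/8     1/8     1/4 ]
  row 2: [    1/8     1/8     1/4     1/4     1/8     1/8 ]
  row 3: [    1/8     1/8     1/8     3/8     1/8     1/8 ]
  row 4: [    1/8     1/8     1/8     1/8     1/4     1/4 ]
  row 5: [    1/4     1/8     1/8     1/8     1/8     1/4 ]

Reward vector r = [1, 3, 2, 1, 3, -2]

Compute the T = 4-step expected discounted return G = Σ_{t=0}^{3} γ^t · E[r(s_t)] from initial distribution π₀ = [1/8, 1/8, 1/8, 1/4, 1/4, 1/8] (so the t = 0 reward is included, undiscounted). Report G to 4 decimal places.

G = 3.2875

t=0: π = [0.1250, 0.1250, 0.1250, 0.2500, 0.2500, 0.1250], E[r] = 1.5000, γ^t·E[r] = 1.500000, running G = 1.500000
t=1: π = [0.1563, 0.1406, 0.1406, 0.2188, 0.1563, 0.1875], E[r] = 1.1719, γ^t·E[r] = 0.820313, running G = 2.320313
t=2: π = [0.1680, 0.1426, 0.1426, 0.2168, 0.1445, 0.1855], E[r] = 1.1602, γ^t·E[r] = 0.568477, running G = 2.888789
t=3: π = [0.1692, 0.1428, 0.1428, 0.2180, 0.1431, 0.1841], E[r] = 1.1624, γ^t·E[r] = 0.398687, running G = 3.287476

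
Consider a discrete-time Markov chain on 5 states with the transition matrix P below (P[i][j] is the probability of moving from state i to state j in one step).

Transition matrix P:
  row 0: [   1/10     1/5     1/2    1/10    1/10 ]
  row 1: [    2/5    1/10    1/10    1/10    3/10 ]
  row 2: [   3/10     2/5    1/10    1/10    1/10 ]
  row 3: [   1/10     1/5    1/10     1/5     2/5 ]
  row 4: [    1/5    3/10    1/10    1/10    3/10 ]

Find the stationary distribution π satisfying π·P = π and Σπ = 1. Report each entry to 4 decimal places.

Balance equations π_j = Σ_i π_i·P[i][j]:
  π_0 = 1/10·π_0 + 2/5·π_1 + 3/10·π_2 + 1/10·π_3 + 1/5·π_4
  π_1 = 1/5·π_0 + 1/10·π_1 + 2/5·π_2 + 1/5·π_3 + 3/10·π_4
  π_2 = 1/2·π_0 + 1/10·π_1 + 1/10·π_2 + 1/10·π_3 + 1/10·π_4
  π_3 = 1/10·π_0 + 1/10·π_1 + 1/10·π_2 + 1/5·π_3 + 1/10·π_4
  normalize: π_0 + π_1 + π_2 + π_3 + π_4 = 1
Solving the linear system gives exactly π = [1343/5778, 686/2889, 1115/5778, 1/9, 653/2889].

π = [0.2324, 0.2375, 0.1930, 0.1111, 0.2260]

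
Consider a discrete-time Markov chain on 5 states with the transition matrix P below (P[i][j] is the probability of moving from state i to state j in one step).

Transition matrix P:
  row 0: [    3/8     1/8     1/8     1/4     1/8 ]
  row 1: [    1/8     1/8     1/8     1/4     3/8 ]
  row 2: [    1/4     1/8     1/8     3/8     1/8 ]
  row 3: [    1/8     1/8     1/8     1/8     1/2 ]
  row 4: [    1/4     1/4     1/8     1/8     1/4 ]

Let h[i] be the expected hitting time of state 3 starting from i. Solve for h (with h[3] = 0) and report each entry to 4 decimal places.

h = [4.1241, 4.2768, 3.6086, 0.0000, 4.7351]

First-step conditioning: h[3] = 0; for i ≠ 3, h[i] = 1 + Σ_k P[i][k]·h[k].
  h[0] = 1 + 3/8·h[0] + 1/8·h[1] + 1/8·h[2] + 1/8·h[4]
  h[1] = 1 + 1/8·h[0] + 1/8·h[1] + 1/8·h[2] + 3/8·h[4]
  h[2] = 1 + 1/4·h[0] + 1/8·h[1] + 1/8·h[2] + 1/8·h[4]
  h[4] = 1 + 1/4·h[0] + 1/4·h[1] + 1/8·h[2] + 1/4·h[4]
Solving the 4×4 linear system over states ≠ 3 gives exactly h = [1728/419, 1792/419, 1512/419, 0, 1984/419] (h[3] = 0 is the target).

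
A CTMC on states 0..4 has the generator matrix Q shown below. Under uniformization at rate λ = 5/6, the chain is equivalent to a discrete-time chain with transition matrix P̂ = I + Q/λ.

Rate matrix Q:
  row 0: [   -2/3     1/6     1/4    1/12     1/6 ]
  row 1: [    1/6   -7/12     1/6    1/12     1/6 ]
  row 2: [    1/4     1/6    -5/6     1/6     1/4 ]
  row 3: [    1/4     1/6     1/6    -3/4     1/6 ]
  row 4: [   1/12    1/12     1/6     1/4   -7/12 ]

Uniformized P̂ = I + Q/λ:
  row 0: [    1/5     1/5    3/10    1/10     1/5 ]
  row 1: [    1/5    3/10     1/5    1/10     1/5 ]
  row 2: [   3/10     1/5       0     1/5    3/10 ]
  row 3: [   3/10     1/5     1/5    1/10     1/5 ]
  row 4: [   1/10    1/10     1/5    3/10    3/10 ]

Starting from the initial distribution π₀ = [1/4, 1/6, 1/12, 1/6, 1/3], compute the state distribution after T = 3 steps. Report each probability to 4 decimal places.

t=0: π = [0.2500, 0.1667, 0.0833, 0.1667, 0.3333]
t=1: π = [0.1917, 0.1833, 0.2083, 0.1750, 0.2417]
t=2: π = [0.2142, 0.1942, 0.1775, 0.1692, 0.2450]
t=3: π = [0.2102, 0.1949, 0.1859, 0.1668, 0.2423]

π = [0.2102, 0.1949, 0.1859, 0.1668, 0.2423]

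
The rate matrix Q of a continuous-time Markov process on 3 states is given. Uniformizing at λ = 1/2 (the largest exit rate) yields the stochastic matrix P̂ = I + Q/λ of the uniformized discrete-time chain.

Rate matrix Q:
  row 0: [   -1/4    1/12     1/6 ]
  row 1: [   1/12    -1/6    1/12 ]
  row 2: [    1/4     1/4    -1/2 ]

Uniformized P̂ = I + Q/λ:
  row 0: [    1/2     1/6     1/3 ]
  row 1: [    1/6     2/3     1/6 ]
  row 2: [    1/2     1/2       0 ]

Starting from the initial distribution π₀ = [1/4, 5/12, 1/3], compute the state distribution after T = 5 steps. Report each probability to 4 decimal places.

t=0: π = [0.2500, 0.4167, 0.3333]
t=1: π = [0.3611, 0.4861, 0.1528]
t=2: π = [0.3380, 0.4606, 0.2014]
t=3: π = [0.3465, 0.4641, 0.1894]
t=4: π = [0.3453, 0.4619, 0.1928]
t=5: π = [0.3460, 0.4619, 0.1921]

π = [0.3460, 0.4619, 0.1921]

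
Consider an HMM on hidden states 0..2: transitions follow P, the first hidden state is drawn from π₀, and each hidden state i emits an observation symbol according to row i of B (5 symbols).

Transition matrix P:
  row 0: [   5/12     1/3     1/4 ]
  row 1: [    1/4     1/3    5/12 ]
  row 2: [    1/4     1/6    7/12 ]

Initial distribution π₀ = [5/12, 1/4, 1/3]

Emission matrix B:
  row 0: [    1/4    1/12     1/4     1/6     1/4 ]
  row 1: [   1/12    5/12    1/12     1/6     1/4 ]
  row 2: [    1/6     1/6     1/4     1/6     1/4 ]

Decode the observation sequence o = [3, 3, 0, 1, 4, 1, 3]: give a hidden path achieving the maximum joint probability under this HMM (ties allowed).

t=0: δ = [6.944e-02, 4.167e-02, 5.556e-02]  (obs o_0=3)
t=1: δ = [4.823e-03, 3.858e-03, 5.401e-03]  ψ = [0, 0, 2]  (obs o_1=3)
t=2: δ = [5.023e-04, 1.340e-04, 5.251e-04]  ψ = [0, 0, 2]  (obs o_2=0)
t=3: δ = [1.744e-05, 6.977e-05, 5.105e-05]  ψ = [0, 0, 2]  (obs o_3=1)
t=4: δ = [4.361e-06, 5.814e-06, 7.445e-06]  ψ = [1, 1, 2]  (obs o_4=4)
t=5: δ = [1.551e-07, 8.075e-07, 7.238e-07]  ψ = [2, 1, 2]  (obs o_5=1)
t=6: δ = [3.365e-08, 4.486e-08, 7.037e-08]  ψ = [1, 1, 2]  (obs o_6=3)
backtrack: best end state = 2; path = [2, 2, 2, 2, 2, 2, 2]

path = [2, 2, 2, 2, 2, 2, 2]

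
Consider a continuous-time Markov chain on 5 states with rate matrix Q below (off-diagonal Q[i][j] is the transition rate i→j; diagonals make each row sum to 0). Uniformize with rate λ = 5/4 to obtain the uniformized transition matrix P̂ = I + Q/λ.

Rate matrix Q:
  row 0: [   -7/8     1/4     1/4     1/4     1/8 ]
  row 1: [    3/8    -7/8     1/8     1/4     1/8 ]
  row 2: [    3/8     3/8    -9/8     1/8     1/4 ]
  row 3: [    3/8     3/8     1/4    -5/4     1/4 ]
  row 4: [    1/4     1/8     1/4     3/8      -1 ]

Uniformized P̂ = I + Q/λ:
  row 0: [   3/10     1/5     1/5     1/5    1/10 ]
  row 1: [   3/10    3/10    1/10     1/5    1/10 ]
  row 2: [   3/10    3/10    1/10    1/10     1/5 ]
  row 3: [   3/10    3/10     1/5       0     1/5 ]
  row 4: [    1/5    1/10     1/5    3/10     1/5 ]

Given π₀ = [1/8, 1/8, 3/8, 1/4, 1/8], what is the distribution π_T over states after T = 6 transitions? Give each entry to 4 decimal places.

t=0: π = [0.1250, 0.1250, 0.3750, 0.2500, 0.1250]
t=1: π = [0.2875, 0.2625, 0.1500, 0.1250, 0.1750]
t=2: π = [0.2825, 0.2363, 0.1588, 0.1775, 0.1450]
t=3: π = [0.2855, 0.2428, 0.1605, 0.1631, 0.1481]
t=4: π = [0.2852, 0.2418, 0.1597, 0.1661, 0.1472]
t=5: π = [0.2853, 0.2420, 0.1599, 0.1655, 0.1473]
t=6: π = [0.2853, 0.2420, 0.1598, 0.1656, 0.1473]

π = [0.2853, 0.2420, 0.1598, 0.1656, 0.1473]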